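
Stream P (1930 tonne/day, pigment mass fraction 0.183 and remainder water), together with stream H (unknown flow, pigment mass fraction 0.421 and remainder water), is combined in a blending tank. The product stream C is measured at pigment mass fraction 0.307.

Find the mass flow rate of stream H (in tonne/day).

2099 tonne/day

Let H be the unknown flow. Total out = 1930 + H.
pigment balance: 353.19 + 0.421·H = 0.307·(1930 + H)
(0.421 − 0.307)·H = 0.307×1930 − 353.19 = 239.32
H = 239.32 / 0.114 = 2099.3 tonne/day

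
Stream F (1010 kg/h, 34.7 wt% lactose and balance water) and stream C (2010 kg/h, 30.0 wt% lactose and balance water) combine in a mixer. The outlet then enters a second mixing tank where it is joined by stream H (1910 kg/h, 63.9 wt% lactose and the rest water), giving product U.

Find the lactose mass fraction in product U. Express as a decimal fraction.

0.441

Overall, product flow = 4930 kg/h.
lactose in = 1010×0.347 + 2010×0.300 + 1910×0.639 = 2174 kg/h.
lactose fraction in U = 0.441.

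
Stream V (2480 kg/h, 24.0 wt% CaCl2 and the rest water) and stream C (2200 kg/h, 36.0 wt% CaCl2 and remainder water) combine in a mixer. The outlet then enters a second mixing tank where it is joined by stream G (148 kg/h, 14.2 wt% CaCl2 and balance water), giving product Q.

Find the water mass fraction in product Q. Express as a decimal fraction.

0.708

Overall, product flow = 4828 kg/h.
water in = 2480×0.760 + 2200×0.640 + 148×0.858 = 3419.8 kg/h.
water fraction in Q = 0.708.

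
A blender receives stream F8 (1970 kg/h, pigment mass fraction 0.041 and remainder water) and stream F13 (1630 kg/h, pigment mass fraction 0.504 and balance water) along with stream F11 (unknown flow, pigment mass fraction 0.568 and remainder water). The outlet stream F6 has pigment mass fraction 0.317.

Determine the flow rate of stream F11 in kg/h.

Let F11 be the unknown flow. Total out = 3600 + F11.
pigment balance: 902.29 + 0.568·F11 = 0.317·(3600 + F11)
(0.568 − 0.317)·F11 = 0.317×3600 − 902.29 = 238.91
F11 = 238.91 / 0.251 = 951.83 kg/h

951.8 kg/h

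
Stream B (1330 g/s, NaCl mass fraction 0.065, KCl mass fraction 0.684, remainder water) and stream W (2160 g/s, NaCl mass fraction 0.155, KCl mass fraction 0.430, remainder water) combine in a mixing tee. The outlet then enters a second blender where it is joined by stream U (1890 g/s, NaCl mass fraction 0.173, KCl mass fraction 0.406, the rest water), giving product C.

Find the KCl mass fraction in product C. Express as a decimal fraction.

0.484

Overall, product flow = 5380 g/s.
KCl in = 1330×0.684 + 2160×0.430 + 1890×0.406 = 2605.9 g/s.
KCl fraction in C = 0.484.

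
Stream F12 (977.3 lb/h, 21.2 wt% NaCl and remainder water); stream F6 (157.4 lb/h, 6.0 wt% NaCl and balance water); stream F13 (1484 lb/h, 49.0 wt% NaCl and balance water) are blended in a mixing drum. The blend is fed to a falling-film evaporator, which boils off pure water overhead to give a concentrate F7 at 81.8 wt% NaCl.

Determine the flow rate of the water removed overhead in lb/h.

1465 lb/h

NaCl entering = 977.3×0.212 + 157.4×0.060 + 1484×0.490 = 943.79 lb/h.
All NaCl reports to F7, so F7 = 943.79/0.818 = 1153.8 lb/h.
Total feed = 2618.7 lb/h; overhead = 2618.7 − 1153.8 = 1464.9 lb/h.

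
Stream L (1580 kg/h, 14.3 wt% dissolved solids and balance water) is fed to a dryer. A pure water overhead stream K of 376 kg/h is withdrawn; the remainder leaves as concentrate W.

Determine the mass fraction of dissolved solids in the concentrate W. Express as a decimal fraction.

dissolved solids is not removed: 1580×0.143 = 225.94 kg/h of dissolved solids enters W.
Concentrate = 1580 − 376 = 1204 kg/h.
Mass fraction = 225.94/1204 = 0.1877.

0.1877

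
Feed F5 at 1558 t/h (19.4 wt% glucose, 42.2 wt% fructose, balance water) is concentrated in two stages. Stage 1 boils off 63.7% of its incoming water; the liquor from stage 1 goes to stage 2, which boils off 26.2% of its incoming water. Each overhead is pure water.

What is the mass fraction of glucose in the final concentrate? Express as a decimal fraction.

water in feed = 1558×0.384 = 598.27 t/h.
After stage 1: water left = (1−0.637)×598.27 = 217.17; stream total = 1176.9 t/h.
After stage 2: water left = (1−0.262)×217.17 = 160.27; final concentrate = 1120 t/h.
glucose fraction = 302.25/1120 = 0.2699.

0.2699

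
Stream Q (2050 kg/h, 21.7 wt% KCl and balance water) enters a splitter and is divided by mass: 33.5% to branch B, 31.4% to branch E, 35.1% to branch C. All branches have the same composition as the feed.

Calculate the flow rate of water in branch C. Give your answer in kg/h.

Branch C total = 0.351×2050 = 719.55 kg/h.
water in C = 0.783×719.55 = 563.41 kg/h.

563.4 kg/h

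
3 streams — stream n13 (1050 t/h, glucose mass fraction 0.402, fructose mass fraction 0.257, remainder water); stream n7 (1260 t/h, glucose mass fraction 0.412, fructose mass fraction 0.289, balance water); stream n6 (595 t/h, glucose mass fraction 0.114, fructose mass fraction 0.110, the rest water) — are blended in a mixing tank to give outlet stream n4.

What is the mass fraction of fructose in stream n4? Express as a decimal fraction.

0.241

Total flow out = 1050 + 1260 + 595 = 2905 t/h.
fructose in = 1050×0.257 + 1260×0.289 + 595×0.110 = 699.44 t/h.
fructose mass fraction in n4 = 699.44/2905 = 0.241.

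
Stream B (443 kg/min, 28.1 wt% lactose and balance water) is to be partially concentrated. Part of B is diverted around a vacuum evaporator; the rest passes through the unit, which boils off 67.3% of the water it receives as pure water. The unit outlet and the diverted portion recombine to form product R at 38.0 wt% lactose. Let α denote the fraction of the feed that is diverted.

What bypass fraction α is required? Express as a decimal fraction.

All 443×0.281 = 124.48 kg/min of lactose reaches R, so R = 124.48/0.380 = 327.59 kg/min and vapour = 115.41 kg/min.
The evaporator receives (1−α)·443 of feed at 0.719 water and removes 0.673 of that water:
0.673×0.719×(1−α)×443 = 115.41
(1−α) = 115.41/214.36 = 0.5384;  α = 0.4616.

0.462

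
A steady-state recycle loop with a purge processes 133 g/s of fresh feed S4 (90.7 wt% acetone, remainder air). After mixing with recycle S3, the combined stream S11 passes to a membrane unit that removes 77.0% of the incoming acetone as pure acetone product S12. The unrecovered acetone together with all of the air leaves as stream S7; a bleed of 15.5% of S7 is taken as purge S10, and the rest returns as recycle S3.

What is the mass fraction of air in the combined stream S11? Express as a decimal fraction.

0.348

air enters only via S4 and leaves only via the purge: 133×0.093 = 0.155×(air in S7), and the membrane unit passes all air, so air in S11 = air in S7 = 79.8 g/s.
acetone in S11: m_A = 133×0.907 + (1−0.155)·(1−0.770)·m_A, so m_A = 120.63/0.8056 = 149.73 g/s.
S11 = 149.73 + 79.8 = 229.53 g/s.
air fraction in S11 = 79.8/229.53 = 0.348.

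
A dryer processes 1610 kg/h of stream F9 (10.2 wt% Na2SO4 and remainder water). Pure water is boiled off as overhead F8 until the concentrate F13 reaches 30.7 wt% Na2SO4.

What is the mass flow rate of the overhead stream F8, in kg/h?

Na2SO4 is conserved: 1610×0.102 = 164.22 kg/h all reports to the concentrate.
Concentrate = 164.22/(target fraction) = 534.92 kg/h.
Overhead = 1610 − 534.92 = 1075.1 kg/h.

1075 kg/h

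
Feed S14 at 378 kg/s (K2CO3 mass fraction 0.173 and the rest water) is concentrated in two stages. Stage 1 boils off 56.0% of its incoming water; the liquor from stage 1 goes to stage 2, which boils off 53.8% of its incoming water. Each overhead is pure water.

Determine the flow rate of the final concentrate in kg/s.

water in feed = 378×0.827 = 312.61 kg/s.
After stage 1: water left = (1−0.560)×312.61 = 137.55; stream total = 202.94 kg/s.
After stage 2: water left = (1−0.538)×137.55 = 63.547; final concentrate = 128.94 kg/s.

128.9 kg/s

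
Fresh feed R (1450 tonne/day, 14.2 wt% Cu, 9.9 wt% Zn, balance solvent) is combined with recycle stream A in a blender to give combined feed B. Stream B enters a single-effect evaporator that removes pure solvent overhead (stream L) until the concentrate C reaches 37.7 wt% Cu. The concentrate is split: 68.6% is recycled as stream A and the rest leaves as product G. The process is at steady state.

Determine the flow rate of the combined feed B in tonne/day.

2643 tonne/day

Overall Cu balance (none leaves overhead): Cu in fresh feed = Cu in product, i.e. 1450×0.142 = (1−0.686)·C·0.377.
C = 205.9/(0.377×0.314) = 1739.3 tonne/day.
Recycle A = 0.686×1739.3 = 1193.2 tonne/day.
Combined feed B = 1450 + 1193.2 = 2643.2 tonne/day.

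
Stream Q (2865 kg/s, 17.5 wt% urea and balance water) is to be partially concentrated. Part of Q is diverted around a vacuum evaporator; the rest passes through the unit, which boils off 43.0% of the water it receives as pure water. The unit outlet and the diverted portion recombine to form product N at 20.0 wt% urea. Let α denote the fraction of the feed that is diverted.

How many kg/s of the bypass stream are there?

1855 kg/s

All 2865×0.175 = 501.37 kg/s of urea reaches N, so N = 501.37/0.200 = 2506.9 kg/s and vapour = 358.13 kg/s.
The evaporator receives (1−α)·2865 of feed at 0.825 water and removes 0.430 of that water:
0.430×0.825×(1−α)×2865 = 358.13
(1−α) = 358.13/1016.4 = 0.3524;  α = 0.6476.
Bypass flow = 0.6476×2865 = 1855.5 kg/s.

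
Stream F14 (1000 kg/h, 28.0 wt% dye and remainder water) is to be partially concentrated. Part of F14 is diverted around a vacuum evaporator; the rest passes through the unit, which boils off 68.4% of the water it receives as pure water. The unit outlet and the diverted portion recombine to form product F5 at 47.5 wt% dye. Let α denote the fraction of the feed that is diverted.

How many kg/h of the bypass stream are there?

All 1000×0.280 = 280 kg/h of dye reaches F5, so F5 = 280/0.475 = 589.47 kg/h and vapour = 410.53 kg/h.
The evaporator receives (1−α)·1000 of feed at 0.720 water and removes 0.684 of that water:
0.684×0.720×(1−α)×1000 = 410.53
(1−α) = 410.53/492.48 = 0.8336;  α = 0.1664.
Bypass flow = 0.1664×1000 = 166.41 kg/h.

166.4 kg/h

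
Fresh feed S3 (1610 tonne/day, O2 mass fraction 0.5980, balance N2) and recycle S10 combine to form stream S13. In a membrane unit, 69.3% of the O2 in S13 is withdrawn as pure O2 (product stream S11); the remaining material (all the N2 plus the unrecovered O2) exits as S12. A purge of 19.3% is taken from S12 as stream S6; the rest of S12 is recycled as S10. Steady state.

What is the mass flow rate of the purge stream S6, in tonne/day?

N2 enters only via S3 and leaves only via the purge: 1610×0.402 = 0.193×(N2 in S12), and the membrane unit passes all N2, so N2 in S13 = N2 in S12 = 3353.5 tonne/day.
O2 in S13: m_A = 1610×0.598 + (1−0.193)·(1−0.693)·m_A, so m_A = 962.78/0.7523 = 1279.9 tonne/day.
S12 = (1−0.693)×1279.9 + 3353.5 = 3746.4 tonne/day.
Purge S6 = 0.193×3746.4 = 723.05 tonne/day.

723.1 tonne/day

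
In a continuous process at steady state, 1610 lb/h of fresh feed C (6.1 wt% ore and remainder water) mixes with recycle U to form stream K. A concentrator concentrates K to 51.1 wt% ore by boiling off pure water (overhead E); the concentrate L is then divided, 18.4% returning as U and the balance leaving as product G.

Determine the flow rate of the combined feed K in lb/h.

1653 lb/h

Overall ore balance (none leaves overhead): ore in fresh feed = ore in product, i.e. 1610×0.061 = (1−0.184)·L·0.511.
L = 98.21/(0.511×0.816) = 235.53 lb/h.
Recycle U = 0.184×235.53 = 43.337 lb/h.
Combined feed K = 1610 + 43.337 = 1653.3 lb/h.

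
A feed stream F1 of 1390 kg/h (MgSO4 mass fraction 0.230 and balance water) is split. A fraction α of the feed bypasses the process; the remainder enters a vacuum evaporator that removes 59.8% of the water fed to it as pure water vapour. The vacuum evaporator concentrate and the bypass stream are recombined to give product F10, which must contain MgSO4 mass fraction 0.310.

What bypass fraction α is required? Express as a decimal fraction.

All 1390×0.230 = 319.7 kg/h of MgSO4 reaches F10, so F10 = 319.7/0.310 = 1031.3 kg/h and vapour = 358.71 kg/h.
The evaporator receives (1−α)·1390 of feed at 0.770 water and removes 0.598 of that water:
0.598×0.770×(1−α)×1390 = 358.71
(1−α) = 358.71/640.04 = 0.5604;  α = 0.4396.

0.440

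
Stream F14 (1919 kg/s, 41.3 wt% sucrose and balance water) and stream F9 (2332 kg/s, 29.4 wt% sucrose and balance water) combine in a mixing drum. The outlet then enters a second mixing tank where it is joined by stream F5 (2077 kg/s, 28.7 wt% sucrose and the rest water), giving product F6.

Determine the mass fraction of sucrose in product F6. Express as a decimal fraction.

Overall, product flow = 6328 kg/s.
sucrose in = 1919×0.413 + 2332×0.294 + 2077×0.287 = 2074.3 kg/s.
sucrose fraction in F6 = 0.328.

0.328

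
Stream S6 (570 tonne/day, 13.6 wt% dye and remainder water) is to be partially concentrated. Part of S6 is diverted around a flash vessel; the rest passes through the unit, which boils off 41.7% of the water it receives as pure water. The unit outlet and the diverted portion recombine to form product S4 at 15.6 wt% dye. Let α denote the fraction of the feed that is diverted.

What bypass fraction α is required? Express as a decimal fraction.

All 570×0.136 = 77.52 tonne/day of dye reaches S4, so S4 = 77.52/0.156 = 496.92 tonne/day and vapour = 73.077 tonne/day.
The evaporator receives (1−α)·570 of feed at 0.864 water and removes 0.417 of that water:
0.417×0.864×(1−α)×570 = 73.077
(1−α) = 73.077/205.36 = 0.3558;  α = 0.6442.

0.644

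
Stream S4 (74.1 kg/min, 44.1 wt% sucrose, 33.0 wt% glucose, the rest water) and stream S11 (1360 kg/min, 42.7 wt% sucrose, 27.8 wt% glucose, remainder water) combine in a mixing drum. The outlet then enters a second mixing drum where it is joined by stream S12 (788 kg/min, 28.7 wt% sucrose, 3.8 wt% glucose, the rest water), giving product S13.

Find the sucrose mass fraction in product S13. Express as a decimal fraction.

Overall, product flow = 2222.1 kg/min.
sucrose in = 74.1×0.441 + 1360×0.427 + 788×0.287 = 839.55 kg/min.
sucrose fraction in S13 = 0.3778.

0.3778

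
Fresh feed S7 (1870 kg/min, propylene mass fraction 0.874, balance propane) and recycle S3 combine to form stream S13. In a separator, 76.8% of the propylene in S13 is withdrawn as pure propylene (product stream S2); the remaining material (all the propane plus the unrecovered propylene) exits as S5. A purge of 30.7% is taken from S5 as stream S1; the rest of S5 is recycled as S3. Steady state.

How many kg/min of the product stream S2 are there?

propylene in S13: m_A = 1870×0.874 + (1−0.307)·(1−0.768)·m_A, so m_A = 1634.4/0.8392 = 1947.5 kg/min.
Product S2 = 0.768×1947.5 = 1495.7 kg/min.

1496 kg/min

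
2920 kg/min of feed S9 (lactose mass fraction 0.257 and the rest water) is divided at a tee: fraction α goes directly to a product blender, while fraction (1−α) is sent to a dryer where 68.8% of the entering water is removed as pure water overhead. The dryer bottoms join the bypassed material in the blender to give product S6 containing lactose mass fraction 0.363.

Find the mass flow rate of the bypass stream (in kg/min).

All 2920×0.257 = 750.44 kg/min of lactose reaches S6, so S6 = 750.44/0.363 = 2067.3 kg/min and vapour = 852.67 kg/min.
The evaporator receives (1−α)·2920 of feed at 0.743 water and removes 0.688 of that water:
0.688×0.743×(1−α)×2920 = 852.67
(1−α) = 852.67/1492.7 = 0.5712;  α = 0.4288.
Bypass flow = 0.4288×2920 = 1252 kg/min.

1252 kg/min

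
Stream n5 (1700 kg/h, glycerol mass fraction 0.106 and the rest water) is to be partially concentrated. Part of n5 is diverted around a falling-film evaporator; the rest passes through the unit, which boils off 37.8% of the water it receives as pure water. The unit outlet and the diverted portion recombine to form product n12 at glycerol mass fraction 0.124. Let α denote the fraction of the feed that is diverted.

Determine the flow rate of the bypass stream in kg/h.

All 1700×0.106 = 180.2 kg/h of glycerol reaches n12, so n12 = 180.2/0.124 = 1453.2 kg/h and vapour = 246.77 kg/h.
The evaporator receives (1−α)·1700 of feed at 0.894 water and removes 0.378 of that water:
0.378×0.894×(1−α)×1700 = 246.77
(1−α) = 246.77/574.48 = 0.4296;  α = 0.5704.
Bypass flow = 0.5704×1700 = 969.75 kg/h.

969.8 kg/h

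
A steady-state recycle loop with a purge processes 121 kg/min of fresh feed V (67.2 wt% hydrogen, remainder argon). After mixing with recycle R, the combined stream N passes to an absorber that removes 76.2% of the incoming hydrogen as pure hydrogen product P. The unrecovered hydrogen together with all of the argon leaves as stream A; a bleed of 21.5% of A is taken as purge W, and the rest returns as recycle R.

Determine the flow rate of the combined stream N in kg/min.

284.6 kg/min

argon enters only via V and leaves only via the purge: 121×0.328 = 0.215×(argon in A), and the absorber passes all argon, so argon in N = argon in A = 184.6 kg/min.
hydrogen in N: m_A = 121×0.672 + (1−0.215)·(1−0.762)·m_A, so m_A = 81.312/0.8132 = 99.994 kg/min.
N = 99.994 + 184.6 = 284.59 kg/min.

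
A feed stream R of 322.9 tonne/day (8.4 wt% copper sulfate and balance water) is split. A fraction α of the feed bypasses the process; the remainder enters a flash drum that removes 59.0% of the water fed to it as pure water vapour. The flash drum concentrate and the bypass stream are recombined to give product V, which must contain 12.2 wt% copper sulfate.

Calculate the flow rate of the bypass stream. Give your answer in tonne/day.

All 322.9×0.084 = 27.124 tonne/day of copper sulfate reaches V, so V = 27.124/0.122 = 222.32 tonne/day and vapour = 100.58 tonne/day.
The evaporator receives (1−α)·322.9 of feed at 0.916 water and removes 0.590 of that water:
0.590×0.916×(1−α)×322.9 = 100.58
(1−α) = 100.58/174.51 = 0.5763;  α = 0.4237.
Bypass flow = 0.4237×322.9 = 136.8 tonne/day.

136.8 tonne/day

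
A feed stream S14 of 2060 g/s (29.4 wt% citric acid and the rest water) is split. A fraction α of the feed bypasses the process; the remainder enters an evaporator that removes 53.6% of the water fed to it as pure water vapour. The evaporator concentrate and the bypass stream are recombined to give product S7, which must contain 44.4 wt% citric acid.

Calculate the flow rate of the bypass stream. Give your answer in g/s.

220.9 g/s

All 2060×0.294 = 605.64 g/s of citric acid reaches S7, so S7 = 605.64/0.444 = 1364.1 g/s and vapour = 695.95 g/s.
The evaporator receives (1−α)·2060 of feed at 0.706 water and removes 0.536 of that water:
0.536×0.706×(1−α)×2060 = 695.95
(1−α) = 695.95/779.54 = 0.8928;  α = 0.1072.
Bypass flow = 0.1072×2060 = 220.9 g/s.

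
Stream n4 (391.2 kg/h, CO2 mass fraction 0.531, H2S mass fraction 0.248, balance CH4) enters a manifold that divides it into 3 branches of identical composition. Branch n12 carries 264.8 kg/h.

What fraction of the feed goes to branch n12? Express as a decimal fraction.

0.677

Fraction to n12 = 264.8/391.2 = 0.6769.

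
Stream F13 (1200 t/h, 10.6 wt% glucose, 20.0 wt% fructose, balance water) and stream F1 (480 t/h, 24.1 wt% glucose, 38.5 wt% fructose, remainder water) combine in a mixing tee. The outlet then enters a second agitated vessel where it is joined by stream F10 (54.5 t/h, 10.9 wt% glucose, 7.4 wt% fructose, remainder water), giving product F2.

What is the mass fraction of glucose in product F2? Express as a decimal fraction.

0.143

Overall, product flow = 1734.5 t/h.
glucose in = 1200×0.106 + 480×0.241 + 54.5×0.109 = 248.82 t/h.
glucose fraction in F2 = 0.143.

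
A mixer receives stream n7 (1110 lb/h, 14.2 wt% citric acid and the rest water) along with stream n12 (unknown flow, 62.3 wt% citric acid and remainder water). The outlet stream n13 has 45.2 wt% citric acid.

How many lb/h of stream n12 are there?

2012 lb/h

Let n12 be the unknown flow. Total out = 1110 + n12.
citric acid balance: 157.62 + 0.623·n12 = 0.452·(1110 + n12)
(0.623 − 0.452)·n12 = 0.452×1110 − 157.62 = 344.1
n12 = 344.1 / 0.171 = 2012.3 lb/h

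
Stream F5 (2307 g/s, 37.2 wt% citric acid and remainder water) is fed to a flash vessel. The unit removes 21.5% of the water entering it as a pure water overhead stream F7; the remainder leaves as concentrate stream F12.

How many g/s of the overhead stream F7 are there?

311.5 g/s

water entering = 2307×0.628 = 1448.8 g/s; overhead removed = 0.215×1448.8 = 311.49 g/s.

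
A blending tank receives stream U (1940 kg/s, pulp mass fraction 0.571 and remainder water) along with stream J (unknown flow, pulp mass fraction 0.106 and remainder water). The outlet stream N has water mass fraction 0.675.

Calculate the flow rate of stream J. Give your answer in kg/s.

2179 kg/s

Let J be the unknown flow. Total out = 1940 + J.
water balance: 832.26 + 0.894·J = 0.675·(1940 + J)
(0.894 − 0.675)·J = 0.675×1940 − 832.26 = 477.24
J = 477.24 / 0.219 = 2179.2 kg/s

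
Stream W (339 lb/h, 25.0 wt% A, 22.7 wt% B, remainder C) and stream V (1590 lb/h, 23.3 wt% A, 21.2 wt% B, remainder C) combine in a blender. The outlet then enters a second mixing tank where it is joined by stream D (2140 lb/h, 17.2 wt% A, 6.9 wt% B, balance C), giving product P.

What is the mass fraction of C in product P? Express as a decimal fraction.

Overall, product flow = 4069 lb/h.
C in = 339×0.523 + 1590×0.555 + 2140×0.759 = 2684 lb/h.
C fraction in P = 0.6596.

0.6596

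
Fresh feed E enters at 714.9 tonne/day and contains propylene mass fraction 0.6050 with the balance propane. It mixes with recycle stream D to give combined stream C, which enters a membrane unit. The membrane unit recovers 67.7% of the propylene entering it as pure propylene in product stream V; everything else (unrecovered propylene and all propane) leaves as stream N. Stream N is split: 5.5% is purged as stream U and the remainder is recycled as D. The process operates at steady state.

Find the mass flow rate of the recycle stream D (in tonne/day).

5042 tonne/day

propane enters only via E and leaves only via the purge: 714.9×0.395 = 0.055×(propane in N), and the membrane unit passes all propane, so propane in C = propane in N = 5134.3 tonne/day.
propylene in C: m_A = 714.9×0.605 + (1−0.055)·(1−0.677)·m_A, so m_A = 432.51/0.6948 = 622.53 tonne/day.
N = (1−0.677)×622.53 + 5134.3 = 5335.4 tonne/day.
Recycle D = (1−0.055)×5335.4 = 5041.9 tonne/day.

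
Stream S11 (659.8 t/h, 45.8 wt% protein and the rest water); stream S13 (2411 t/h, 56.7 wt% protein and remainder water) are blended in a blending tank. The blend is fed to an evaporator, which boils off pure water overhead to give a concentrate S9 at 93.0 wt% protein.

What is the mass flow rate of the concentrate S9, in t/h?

protein entering = 659.8×0.458 + 2411×0.567 = 1669.2 t/h.
All protein reports to S9, so S9 = 1669.2/0.930 = 1794.9 t/h.

1795 t/h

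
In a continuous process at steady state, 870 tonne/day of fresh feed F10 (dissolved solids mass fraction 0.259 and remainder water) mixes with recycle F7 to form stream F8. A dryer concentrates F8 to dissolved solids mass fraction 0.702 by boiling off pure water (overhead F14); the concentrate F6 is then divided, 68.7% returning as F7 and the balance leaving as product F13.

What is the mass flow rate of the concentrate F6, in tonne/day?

Overall dissolved solids balance (none leaves overhead): dissolved solids in fresh feed = dissolved solids in product, i.e. 870×0.259 = (1−0.687)·F6·0.702.
F6 = 225.33/(0.702×0.313) = 1025.5 tonne/day.

1026 tonne/day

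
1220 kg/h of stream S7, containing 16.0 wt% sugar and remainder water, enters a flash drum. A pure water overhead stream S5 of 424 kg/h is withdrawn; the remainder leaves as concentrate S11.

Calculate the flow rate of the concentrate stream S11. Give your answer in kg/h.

796 kg/h

Concentrate = 1220 − 424 = 796 kg/h.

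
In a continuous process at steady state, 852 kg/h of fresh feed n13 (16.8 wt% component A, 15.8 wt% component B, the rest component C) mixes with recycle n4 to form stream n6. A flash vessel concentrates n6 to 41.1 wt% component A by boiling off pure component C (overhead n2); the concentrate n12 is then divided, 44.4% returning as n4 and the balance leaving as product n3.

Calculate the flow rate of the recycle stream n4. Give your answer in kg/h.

Overall component A balance (none leaves overhead): component A in fresh feed = component A in product, i.e. 852×0.168 = (1−0.444)·n12·0.411.
n12 = 143.14/(0.411×0.556) = 626.37 kg/h.
Recycle n4 = 0.444×626.37 = 278.11 kg/h.

278.1 kg/h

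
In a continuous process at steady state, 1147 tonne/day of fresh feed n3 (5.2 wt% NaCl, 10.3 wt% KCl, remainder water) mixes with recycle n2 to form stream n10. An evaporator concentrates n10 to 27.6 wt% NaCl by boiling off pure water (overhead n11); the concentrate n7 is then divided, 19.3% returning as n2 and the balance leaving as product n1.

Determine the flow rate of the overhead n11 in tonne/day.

Overall NaCl balance (none leaves overhead): NaCl in fresh feed = NaCl in product, i.e. 1147×0.052 = (1−0.193)·n7·0.276.
n7 = 59.644/(0.276×0.807) = 267.78 tonne/day.
Recycle n2 = 0.193×267.78 = 51.682 tonne/day.
Combined feed n10 = 1147 + 51.682 = 1198.7 tonne/day.
Overhead n11 = n10 − n7 = 1198.7 − 267.78 = 930.9 tonne/day.

930.9 tonne/day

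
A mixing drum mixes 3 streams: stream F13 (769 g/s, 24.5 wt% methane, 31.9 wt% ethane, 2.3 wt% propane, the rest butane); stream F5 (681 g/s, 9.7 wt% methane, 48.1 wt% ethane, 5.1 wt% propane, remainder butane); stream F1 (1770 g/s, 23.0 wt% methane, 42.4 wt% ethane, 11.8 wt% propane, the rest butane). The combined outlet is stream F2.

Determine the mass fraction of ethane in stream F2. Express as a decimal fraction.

0.411

Total flow out = 769 + 681 + 1770 = 3220 g/s.
ethane in = 769×0.319 + 681×0.481 + 1770×0.424 = 1323.4 g/s.
ethane mass fraction in F2 = 1323.4/3220 = 0.411.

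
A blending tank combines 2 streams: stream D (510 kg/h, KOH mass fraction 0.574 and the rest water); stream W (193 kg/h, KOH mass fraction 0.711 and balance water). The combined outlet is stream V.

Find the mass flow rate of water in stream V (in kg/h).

water out = water in = 510×0.426 + 193×0.289 = 273.04 kg/h.

273 kg/h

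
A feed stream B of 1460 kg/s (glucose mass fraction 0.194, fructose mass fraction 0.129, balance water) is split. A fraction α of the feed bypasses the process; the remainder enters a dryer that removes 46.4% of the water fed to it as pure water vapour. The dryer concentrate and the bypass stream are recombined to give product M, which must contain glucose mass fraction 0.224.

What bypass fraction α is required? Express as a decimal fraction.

All 1460×0.194 = 283.24 kg/s of glucose reaches M, so M = 283.24/0.224 = 1264.5 kg/s and vapour = 195.54 kg/s.
The evaporator receives (1−α)·1460 of feed at 0.677 water and removes 0.464 of that water:
0.464×0.677×(1−α)×1460 = 195.54
(1−α) = 195.54/458.63 = 0.4264;  α = 0.5736.

0.574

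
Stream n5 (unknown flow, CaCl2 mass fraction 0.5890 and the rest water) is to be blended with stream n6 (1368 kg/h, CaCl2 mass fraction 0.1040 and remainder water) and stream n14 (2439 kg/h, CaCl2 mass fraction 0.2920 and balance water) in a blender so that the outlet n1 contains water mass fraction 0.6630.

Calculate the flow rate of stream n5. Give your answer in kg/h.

1700 kg/h

Let n5 be the unknown flow. Total out = 3807 + n5.
water balance: 2952.5 + 0.411·n5 = 0.663·(3807 + n5)
(0.411 − 0.663)·n5 = 0.663×3807 − 2952.5 = -428.5
n5 = -428.5 / -0.252 = 1700.4 kg/h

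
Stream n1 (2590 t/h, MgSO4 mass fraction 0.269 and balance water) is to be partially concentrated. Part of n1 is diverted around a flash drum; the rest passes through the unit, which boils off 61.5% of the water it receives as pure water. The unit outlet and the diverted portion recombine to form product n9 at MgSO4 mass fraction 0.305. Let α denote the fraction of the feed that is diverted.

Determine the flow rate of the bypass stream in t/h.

All 2590×0.269 = 696.71 t/h of MgSO4 reaches n9, so n9 = 696.71/0.305 = 2284.3 t/h and vapour = 305.7 t/h.
The evaporator receives (1−α)·2590 of feed at 0.731 water and removes 0.615 of that water:
0.615×0.731×(1−α)×2590 = 305.7
(1−α) = 305.7/1164.4 = 0.2625;  α = 0.7375.
Bypass flow = 0.7375×2590 = 1910 t/h.

1910 t/h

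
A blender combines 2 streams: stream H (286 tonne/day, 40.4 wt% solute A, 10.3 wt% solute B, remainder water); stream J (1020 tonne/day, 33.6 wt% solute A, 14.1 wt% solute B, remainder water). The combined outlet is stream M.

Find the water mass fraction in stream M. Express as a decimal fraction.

Total flow out = 286 + 1020 = 1306 tonne/day.
water in = 286×0.493 + 1020×0.523 = 674.46 tonne/day.
water mass fraction in M = 674.46/1306 = 0.5164.

0.5164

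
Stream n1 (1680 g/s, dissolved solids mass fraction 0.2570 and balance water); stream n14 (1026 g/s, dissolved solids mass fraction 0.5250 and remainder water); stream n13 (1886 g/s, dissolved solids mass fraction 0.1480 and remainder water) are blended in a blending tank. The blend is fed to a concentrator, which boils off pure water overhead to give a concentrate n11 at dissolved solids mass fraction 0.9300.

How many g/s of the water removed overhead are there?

3248 g/s

dissolved solids entering = 1680×0.257 + 1026×0.525 + 1886×0.148 = 1249.5 g/s.
All dissolved solids reports to n11, so n11 = 1249.5/0.930 = 1343.6 g/s.
Total feed = 4592 g/s; overhead = 4592 − 1343.6 = 3248.4 g/s.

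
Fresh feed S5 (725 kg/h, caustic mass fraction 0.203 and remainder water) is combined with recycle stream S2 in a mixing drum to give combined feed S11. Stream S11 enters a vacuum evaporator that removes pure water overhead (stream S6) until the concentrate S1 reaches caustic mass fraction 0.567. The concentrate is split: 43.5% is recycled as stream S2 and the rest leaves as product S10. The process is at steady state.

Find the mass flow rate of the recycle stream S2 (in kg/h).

Overall caustic balance (none leaves overhead): caustic in fresh feed = caustic in product, i.e. 725×0.203 = (1−0.435)·S1·0.567.
S1 = 147.18/(0.567×0.565) = 459.41 kg/h.
Recycle S2 = 0.435×459.41 = 199.84 kg/h.

199.8 kg/h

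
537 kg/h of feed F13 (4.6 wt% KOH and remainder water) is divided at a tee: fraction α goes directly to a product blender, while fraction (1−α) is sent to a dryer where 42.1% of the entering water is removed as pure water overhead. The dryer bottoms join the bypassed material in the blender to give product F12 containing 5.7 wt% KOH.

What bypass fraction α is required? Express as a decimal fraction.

All 537×0.046 = 24.702 kg/h of KOH reaches F12, so F12 = 24.702/0.057 = 433.37 kg/h and vapour = 103.63 kg/h.
The evaporator receives (1−α)·537 of feed at 0.954 water and removes 0.421 of that water:
0.421×0.954×(1−α)×537 = 103.63
(1−α) = 103.63/215.68 = 0.4805;  α = 0.5195.

0.520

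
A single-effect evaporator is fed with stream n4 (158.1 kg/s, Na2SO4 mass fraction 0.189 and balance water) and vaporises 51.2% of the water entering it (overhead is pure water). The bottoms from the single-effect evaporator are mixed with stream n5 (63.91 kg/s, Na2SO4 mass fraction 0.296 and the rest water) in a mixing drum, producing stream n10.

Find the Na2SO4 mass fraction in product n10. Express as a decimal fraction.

0.312

Vapour removed = 0.512×0.811×158.1 = 65.648 kg/s; concentrate = 92.452 kg/s.
Na2SO4 reaching the mixer = 29.881 (from concentrate) + 63.91×0.296 = 48.798 kg/s.
Product flow = 92.452 + 63.91 = 156.36 kg/s; Na2SO4 fraction = 0.312.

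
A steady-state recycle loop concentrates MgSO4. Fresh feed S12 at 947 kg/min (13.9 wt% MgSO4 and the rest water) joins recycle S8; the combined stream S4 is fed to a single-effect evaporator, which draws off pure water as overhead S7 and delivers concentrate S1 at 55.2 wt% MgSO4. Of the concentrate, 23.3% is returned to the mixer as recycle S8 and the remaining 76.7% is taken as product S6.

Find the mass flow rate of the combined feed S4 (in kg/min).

1019 kg/min

Overall MgSO4 balance (none leaves overhead): MgSO4 in fresh feed = MgSO4 in product, i.e. 947×0.139 = (1−0.233)·S1·0.552.
S1 = 131.63/(0.552×0.767) = 310.91 kg/min.
Recycle S8 = 0.233×310.91 = 72.441 kg/min.
Combined feed S4 = 947 + 72.441 = 1019.4 kg/min.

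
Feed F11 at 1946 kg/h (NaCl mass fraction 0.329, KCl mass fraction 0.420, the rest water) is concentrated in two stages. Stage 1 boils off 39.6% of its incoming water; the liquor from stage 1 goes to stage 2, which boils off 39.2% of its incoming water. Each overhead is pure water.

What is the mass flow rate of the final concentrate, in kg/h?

1637 kg/h

water in feed = 1946×0.251 = 488.45 kg/h.
After stage 1: water left = (1−0.396)×488.45 = 295.02; stream total = 1752.6 kg/h.
After stage 2: water left = (1−0.392)×295.02 = 179.37; final concentrate = 1636.9 kg/h.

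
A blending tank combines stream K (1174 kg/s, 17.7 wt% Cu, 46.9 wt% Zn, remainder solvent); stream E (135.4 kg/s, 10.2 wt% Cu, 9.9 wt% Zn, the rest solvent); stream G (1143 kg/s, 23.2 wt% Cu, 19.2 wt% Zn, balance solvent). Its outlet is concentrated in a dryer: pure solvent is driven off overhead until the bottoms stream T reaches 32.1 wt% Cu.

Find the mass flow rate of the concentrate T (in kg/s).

Cu entering = 1174×0.177 + 135.4×0.102 + 1143×0.232 = 486.78 kg/s.
All Cu reports to T, so T = 486.78/0.321 = 1516.5 kg/s.

1516 kg/s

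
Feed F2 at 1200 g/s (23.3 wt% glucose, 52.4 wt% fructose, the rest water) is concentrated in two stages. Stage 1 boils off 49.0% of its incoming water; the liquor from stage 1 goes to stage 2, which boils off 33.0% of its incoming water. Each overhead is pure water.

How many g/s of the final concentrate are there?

water in feed = 1200×0.243 = 291.6 g/s.
After stage 1: water left = (1−0.490)×291.6 = 148.72; stream total = 1057.1 g/s.
After stage 2: water left = (1−0.330)×148.72 = 99.64; final concentrate = 1008 g/s.

1008 g/s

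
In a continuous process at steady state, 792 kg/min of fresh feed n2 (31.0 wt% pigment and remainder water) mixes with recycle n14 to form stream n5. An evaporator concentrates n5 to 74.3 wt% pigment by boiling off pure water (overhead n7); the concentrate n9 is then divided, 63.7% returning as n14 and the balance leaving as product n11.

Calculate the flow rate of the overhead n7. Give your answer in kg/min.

Overall pigment balance (none leaves overhead): pigment in fresh feed = pigment in product, i.e. 792×0.310 = (1−0.637)·n9·0.743.
n9 = 245.52/(0.743×0.363) = 910.31 kg/min.
Recycle n14 = 0.637×910.31 = 579.87 kg/min.
Combined feed n5 = 792 + 579.87 = 1371.9 kg/min.
Overhead n7 = n5 − n9 = 1371.9 − 910.31 = 461.56 kg/min.

461.6 kg/min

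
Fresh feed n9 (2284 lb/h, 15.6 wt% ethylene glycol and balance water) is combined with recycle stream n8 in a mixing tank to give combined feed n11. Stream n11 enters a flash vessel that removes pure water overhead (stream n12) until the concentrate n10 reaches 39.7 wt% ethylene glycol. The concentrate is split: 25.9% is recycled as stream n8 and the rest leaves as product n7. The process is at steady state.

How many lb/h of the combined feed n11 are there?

Overall ethylene glycol balance (none leaves overhead): ethylene glycol in fresh feed = ethylene glycol in product, i.e. 2284×0.156 = (1−0.259)·n10·0.397.
n10 = 356.3/(0.397×0.741) = 1211.2 lb/h.
Recycle n8 = 0.259×1211.2 = 313.7 lb/h.
Combined feed n11 = 2284 + 313.7 = 2597.7 lb/h.

2598 lb/h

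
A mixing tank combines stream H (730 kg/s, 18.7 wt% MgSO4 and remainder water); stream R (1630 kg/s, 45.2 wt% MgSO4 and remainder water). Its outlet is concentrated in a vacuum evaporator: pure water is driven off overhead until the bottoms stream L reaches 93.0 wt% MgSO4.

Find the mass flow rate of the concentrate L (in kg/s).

MgSO4 entering = 730×0.187 + 1630×0.452 = 873.27 kg/s.
All MgSO4 reports to L, so L = 873.27/0.930 = 939 kg/s.

939 kg/s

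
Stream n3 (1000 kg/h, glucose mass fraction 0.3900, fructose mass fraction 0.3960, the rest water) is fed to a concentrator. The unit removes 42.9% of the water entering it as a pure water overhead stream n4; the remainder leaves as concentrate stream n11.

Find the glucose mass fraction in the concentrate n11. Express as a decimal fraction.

glucose is not removed: 1000×0.390 = 390 kg/h of glucose enters n11.
water entering = 1000×0.214 = 214 kg/h; overhead removed = 0.429×214 = 91.806 kg/h.
Concentrate = 1000 − 91.806 = 908.19 kg/h.
Mass fraction = 390/908.19 = 0.4294.

0.4294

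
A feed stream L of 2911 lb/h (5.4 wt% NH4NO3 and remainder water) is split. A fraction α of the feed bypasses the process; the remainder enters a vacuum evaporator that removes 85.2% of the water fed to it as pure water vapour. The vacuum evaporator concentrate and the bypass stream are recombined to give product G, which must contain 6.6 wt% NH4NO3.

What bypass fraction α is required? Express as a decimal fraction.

All 2911×0.054 = 157.19 lb/h of NH4NO3 reaches G, so G = 157.19/0.066 = 2381.7 lb/h and vapour = 529.27 lb/h.
The evaporator receives (1−α)·2911 of feed at 0.946 water and removes 0.852 of that water:
0.852×0.946×(1−α)×2911 = 529.27
(1−α) = 529.27/2346.2 = 0.2256;  α = 0.7744.

0.774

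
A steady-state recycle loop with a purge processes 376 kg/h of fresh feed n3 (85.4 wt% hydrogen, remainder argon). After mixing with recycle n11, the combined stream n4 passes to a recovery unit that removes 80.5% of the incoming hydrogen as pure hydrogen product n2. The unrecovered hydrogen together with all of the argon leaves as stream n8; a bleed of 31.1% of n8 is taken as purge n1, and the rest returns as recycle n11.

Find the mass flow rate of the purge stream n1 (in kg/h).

77.39 kg/h

argon enters only via n3 and leaves only via the purge: 376×0.146 = 0.311×(argon in n8), and the recovery unit passes all argon, so argon in n4 = argon in n8 = 176.51 kg/h.
hydrogen in n4: m_A = 376×0.854 + (1−0.311)·(1−0.805)·m_A, so m_A = 321.1/0.8656 = 370.94 kg/h.
n8 = (1−0.805)×370.94 + 176.51 = 248.85 kg/h.
Purge n1 = 0.311×248.85 = 77.392 kg/h.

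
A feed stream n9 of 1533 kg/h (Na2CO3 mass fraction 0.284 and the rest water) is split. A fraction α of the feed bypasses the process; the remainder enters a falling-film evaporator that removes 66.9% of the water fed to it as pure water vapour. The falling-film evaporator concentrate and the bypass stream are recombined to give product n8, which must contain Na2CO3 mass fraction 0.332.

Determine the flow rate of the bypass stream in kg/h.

1070 kg/h

All 1533×0.284 = 435.37 kg/h of Na2CO3 reaches n8, so n8 = 435.37/0.332 = 1311.4 kg/h and vapour = 221.64 kg/h.
The evaporator receives (1−α)·1533 of feed at 0.716 water and removes 0.669 of that water:
0.669×0.716×(1−α)×1533 = 221.64
(1−α) = 221.64/734.31 = 0.3018;  α = 0.6982.
Bypass flow = 0.6982×1533 = 1070.3 kg/h.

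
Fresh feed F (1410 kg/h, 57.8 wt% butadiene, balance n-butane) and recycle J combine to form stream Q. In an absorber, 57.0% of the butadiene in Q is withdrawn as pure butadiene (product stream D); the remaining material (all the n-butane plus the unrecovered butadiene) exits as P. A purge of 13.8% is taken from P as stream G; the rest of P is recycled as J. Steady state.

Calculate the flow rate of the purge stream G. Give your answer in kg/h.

671.9 kg/h

n-butane enters only via F and leaves only via the purge: 1410×0.422 = 0.138×(n-butane in P), and the absorber passes all n-butane, so n-butane in Q = n-butane in P = 4311.7 kg/h.
butadiene in Q: m_A = 1410×0.578 + (1−0.138)·(1−0.570)·m_A, so m_A = 814.98/0.6293 = 1295 kg/h.
P = (1−0.570)×1295 + 4311.7 = 4868.6 kg/h.
Purge G = 0.138×4868.6 = 671.86 kg/h.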